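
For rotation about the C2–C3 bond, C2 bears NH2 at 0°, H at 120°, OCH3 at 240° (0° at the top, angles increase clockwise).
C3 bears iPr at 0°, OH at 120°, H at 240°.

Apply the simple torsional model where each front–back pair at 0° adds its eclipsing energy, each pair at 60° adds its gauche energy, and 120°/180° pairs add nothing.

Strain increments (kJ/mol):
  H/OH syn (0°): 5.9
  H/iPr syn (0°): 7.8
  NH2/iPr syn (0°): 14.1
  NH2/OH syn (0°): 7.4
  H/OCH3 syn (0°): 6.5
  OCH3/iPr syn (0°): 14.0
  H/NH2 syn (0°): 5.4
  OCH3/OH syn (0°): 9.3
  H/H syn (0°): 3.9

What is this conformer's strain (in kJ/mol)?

This conformer is eclipsed. NH2 at 0° is eclipsed with iPr at 0° (14.1); H at 120° is eclipsed with OH at 120° (5.9); OCH3 at 240° is eclipsed with H at 240° (6.5). Total 26.5 kJ/mol.

26.5 kJ/mol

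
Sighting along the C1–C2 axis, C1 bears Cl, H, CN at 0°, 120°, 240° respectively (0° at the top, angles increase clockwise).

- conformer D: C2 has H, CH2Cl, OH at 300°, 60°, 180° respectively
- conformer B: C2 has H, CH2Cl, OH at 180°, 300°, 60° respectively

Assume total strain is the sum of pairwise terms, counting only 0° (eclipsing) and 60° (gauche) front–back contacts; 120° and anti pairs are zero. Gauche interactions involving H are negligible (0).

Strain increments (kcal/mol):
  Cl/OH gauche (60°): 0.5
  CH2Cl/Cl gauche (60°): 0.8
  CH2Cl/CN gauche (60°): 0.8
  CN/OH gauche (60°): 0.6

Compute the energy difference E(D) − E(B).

D (staggered): Cl–CH2Cl gauche, CN–OH gauche; 0.8 + 0.6 = 1.4 kcal/mol.
B (staggered): Cl–CH2Cl gauche, Cl–OH gauche, CN–CH2Cl gauche; 0.8 + 0.5 + 0.8 = 2.1 kcal/mol.
E(D) − E(B) = 1.4 − 2.1 = -0.7 kcal/mol.

-0.7 kcal/mol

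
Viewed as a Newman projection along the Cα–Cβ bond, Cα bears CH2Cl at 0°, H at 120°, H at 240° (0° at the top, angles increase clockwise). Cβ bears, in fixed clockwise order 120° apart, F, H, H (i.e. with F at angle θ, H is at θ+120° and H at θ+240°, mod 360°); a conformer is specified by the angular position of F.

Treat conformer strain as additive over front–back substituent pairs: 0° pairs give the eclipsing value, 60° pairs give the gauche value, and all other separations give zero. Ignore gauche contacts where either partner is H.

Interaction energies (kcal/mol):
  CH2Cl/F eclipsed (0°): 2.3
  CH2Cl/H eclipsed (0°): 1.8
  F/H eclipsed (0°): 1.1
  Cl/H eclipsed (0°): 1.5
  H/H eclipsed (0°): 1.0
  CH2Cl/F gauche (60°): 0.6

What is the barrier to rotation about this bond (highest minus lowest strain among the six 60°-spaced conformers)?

4.3 kcal/mol

F at 0° (eclipsed): CH2Cl–F eclipsed, H–H eclipsed, H–H eclipsed; 2.3 + 1.0 + 1.0 = 4.3 kcal/mol.
F at 60° (staggered): CH2Cl–F gauche; 0.6 = 0.6 kcal/mol.
F at 120° (eclipsed): CH2Cl–H eclipsed, H–F eclipsed, H–H eclipsed; 1.8 + 1.1 + 1.0 = 3.9 kcal/mol.
F at 180° (staggered): no non-H gauche contacts → 0.0 kcal/mol.
F at 240° (eclipsed): CH2Cl–H eclipsed, H–H eclipsed, H–F eclipsed; 1.8 + 1.0 + 1.1 = 3.9 kcal/mol.
F at 300° (staggered): CH2Cl–F gauche; 0.6 = 0.6 kcal/mol.
Max at 0° (4.3 kcal/mol), min at 180° (0.0 kcal/mol); barrier = 4.3 kcal/mol.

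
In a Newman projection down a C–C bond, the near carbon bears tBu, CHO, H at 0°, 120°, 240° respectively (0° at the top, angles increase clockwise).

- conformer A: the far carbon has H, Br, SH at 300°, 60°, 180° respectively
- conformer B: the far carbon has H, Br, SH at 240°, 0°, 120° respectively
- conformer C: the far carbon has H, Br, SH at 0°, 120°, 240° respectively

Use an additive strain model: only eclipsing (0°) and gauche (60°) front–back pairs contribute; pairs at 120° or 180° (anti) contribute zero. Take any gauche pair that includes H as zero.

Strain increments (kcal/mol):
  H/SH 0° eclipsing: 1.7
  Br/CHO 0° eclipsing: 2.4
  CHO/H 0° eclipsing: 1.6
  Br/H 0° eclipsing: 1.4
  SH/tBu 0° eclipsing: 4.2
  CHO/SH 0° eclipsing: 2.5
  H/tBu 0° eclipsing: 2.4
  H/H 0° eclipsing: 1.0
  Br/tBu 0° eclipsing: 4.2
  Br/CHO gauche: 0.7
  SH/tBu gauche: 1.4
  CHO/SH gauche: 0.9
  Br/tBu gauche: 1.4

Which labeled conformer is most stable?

A is staggered. tBu at 0° is gauche with Br at 60° (1.4); CHO at 120° is gauche with Br at 60° (0.7); CHO at 120° is gauche with SH at 180° (0.9). Total 3.0 kcal/mol.
B is eclipsed. tBu at 0° is eclipsed with Br at 0° (4.2); CHO at 120° is eclipsed with SH at 120° (2.5); H at 240° is eclipsed with H at 240° (1.0). Total 7.7 kcal/mol.
C is eclipsed. tBu at 0° is eclipsed with H at 0° (2.4); CHO at 120° is eclipsed with Br at 120° (2.4); H at 240° is eclipsed with SH at 240° (1.7). Total 6.5 kcal/mol.
A has the lowest total (3.0 kcal/mol).

A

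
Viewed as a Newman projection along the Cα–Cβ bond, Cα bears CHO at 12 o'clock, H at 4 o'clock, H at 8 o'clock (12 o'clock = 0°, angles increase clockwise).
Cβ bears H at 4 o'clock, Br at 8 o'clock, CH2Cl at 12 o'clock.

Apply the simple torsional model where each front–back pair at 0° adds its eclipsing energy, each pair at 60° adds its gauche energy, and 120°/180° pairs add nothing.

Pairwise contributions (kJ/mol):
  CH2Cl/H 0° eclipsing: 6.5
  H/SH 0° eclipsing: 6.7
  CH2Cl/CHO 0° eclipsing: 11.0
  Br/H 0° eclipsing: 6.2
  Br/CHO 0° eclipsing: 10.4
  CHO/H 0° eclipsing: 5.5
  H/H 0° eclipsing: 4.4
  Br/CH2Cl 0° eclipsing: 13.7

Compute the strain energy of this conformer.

21.6 kJ/mol

This conformer (eclipsed): CHO(0°)/CH2Cl(0°) eclipsed 11.0; H(120°)/H(120°) eclipsed 4.4; H(240°)/Br(240°) eclipsed 6.2 → 21.6 kJ/mol.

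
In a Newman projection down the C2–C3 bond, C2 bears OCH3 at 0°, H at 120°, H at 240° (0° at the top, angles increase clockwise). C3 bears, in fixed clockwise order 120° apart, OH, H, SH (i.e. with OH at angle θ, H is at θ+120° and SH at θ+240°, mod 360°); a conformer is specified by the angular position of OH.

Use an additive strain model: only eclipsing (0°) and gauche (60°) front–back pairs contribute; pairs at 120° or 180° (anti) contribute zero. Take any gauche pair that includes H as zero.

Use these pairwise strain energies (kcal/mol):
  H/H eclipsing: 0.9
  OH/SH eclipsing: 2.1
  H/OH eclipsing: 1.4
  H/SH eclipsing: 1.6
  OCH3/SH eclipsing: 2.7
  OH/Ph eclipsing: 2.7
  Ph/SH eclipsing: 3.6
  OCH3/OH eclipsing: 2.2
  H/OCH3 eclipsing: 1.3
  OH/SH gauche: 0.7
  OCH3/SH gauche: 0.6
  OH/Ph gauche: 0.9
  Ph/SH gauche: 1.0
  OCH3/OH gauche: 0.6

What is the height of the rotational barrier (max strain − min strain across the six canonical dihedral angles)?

4.4 kcal/mol

OH at 0° (eclipsed): OCH3(0°)/OH(0°) eclipsed 2.2; H(120°)/H(120°) eclipsed 0.9; H(240°)/SH(240°) eclipsed 1.6 → 4.7 kcal/mol.
OH at 60° (staggered): OCH3(0°)/OH(60°) gauche 0.6; OCH3(0°)/SH(300°) gauche 0.6 → 1.2 kcal/mol.
OH at 120° (eclipsed): OCH3(0°)/SH(0°) eclipsed 2.7; H(120°)/OH(120°) eclipsed 1.4; H(240°)/H(240°) eclipsed 0.9 → 5.0 kcal/mol.
OH at 180° (staggered): OCH3(0°)/SH(60°) gauche 0.6 → 0.6 kcal/mol.
OH at 240° (eclipsed): OCH3(0°)/H(0°) eclipsed 1.3; H(120°)/SH(120°) eclipsed 1.6; H(240°)/OH(240°) eclipsed 1.4 → 4.3 kcal/mol.
OH at 300° (staggered): OCH3(0°)/OH(300°) gauche 0.6 → 0.6 kcal/mol.
Max at 120° (5.0 kcal/mol), min at 180° (0.6 kcal/mol); barrier = 4.4 kcal/mol.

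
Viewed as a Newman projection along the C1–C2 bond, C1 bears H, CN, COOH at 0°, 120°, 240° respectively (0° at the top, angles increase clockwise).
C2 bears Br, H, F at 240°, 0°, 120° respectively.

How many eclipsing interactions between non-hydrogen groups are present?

Non-H eclipsing pairs: CN(120°)/F(120°); COOH(240°)/Br(240°) — 2 interactions.

2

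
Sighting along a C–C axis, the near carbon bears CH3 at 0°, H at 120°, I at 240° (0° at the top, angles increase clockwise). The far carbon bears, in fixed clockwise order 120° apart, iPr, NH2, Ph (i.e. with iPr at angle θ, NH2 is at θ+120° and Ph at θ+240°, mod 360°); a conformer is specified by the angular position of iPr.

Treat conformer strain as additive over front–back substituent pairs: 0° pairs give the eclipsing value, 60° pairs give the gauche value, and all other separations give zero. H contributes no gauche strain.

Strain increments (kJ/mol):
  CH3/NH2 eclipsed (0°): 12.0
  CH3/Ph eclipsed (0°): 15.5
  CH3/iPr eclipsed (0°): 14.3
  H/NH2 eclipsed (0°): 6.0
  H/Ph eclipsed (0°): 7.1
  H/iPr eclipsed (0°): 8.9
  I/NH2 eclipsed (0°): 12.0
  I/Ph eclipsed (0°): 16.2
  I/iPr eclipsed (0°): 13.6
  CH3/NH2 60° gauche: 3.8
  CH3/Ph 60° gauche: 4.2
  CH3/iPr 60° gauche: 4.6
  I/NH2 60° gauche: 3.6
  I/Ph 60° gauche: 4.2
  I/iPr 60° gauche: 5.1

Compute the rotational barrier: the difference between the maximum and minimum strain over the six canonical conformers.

19.9 kJ/mol

iPr at 0° (eclipsed): CH3–iPr eclipsed, H–NH2 eclipsed, I–Ph eclipsed; 14.3 + 6.0 + 16.2 = 36.5 kJ/mol.
iPr at 60° (staggered): CH3–iPr gauche, CH3–Ph gauche, I–NH2 gauche, I–Ph gauche; 4.6 + 4.2 + 3.6 + 4.2 = 16.6 kJ/mol.
iPr at 120° (eclipsed): CH3–Ph eclipsed, H–iPr eclipsed, I–NH2 eclipsed; 15.5 + 8.9 + 12.0 = 36.4 kJ/mol.
iPr at 180° (staggered): CH3–NH2 gauche, CH3–Ph gauche, I–iPr gauche, I–NH2 gauche; 3.8 + 4.2 + 5.1 + 3.6 = 16.7 kJ/mol.
iPr at 240° (eclipsed): CH3–NH2 eclipsed, H–Ph eclipsed, I–iPr eclipsed; 12.0 + 7.1 + 13.6 = 32.7 kJ/mol.
iPr at 300° (staggered): CH3–iPr gauche, CH3–NH2 gauche, I–iPr gauche, I–Ph gauche; 4.6 + 3.8 + 5.1 + 4.2 = 17.7 kJ/mol.
Max at 0° (36.5 kJ/mol), min at 60° (16.6 kJ/mol); barrier = 19.9 kJ/mol.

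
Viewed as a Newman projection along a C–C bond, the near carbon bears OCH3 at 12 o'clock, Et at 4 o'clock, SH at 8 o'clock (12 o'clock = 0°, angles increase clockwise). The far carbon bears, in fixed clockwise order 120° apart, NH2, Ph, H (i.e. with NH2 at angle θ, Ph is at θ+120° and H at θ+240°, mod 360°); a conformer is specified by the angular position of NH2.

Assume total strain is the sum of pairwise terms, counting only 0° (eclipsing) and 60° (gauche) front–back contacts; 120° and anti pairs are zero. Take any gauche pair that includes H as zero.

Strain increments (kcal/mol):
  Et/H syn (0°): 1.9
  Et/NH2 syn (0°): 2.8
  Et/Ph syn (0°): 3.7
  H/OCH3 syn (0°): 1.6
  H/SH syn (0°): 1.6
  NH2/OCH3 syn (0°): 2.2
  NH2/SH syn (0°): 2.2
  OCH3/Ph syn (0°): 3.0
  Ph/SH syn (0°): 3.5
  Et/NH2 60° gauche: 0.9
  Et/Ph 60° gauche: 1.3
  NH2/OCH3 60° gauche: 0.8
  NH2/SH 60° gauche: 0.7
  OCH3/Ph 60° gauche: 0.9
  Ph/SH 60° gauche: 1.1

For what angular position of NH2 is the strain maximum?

NH2 at 0° is eclipsed. OCH3 at 0° is eclipsed with NH2 at 0° (2.2); Et at 120° is eclipsed with Ph at 120° (3.7); SH at 240° is eclipsed with H at 240° (1.6). Total 7.5 kcal/mol.
NH2 at 60° is staggered. OCH3 at 0° is gauche with NH2 at 60° (0.8); Et at 120° is gauche with NH2 at 60° (0.9); Et at 120° is gauche with Ph at 180° (1.3); SH at 240° is gauche with Ph at 180° (1.1). Total 4.1 kcal/mol.
NH2 at 120° is eclipsed. OCH3 at 0° is eclipsed with H at 0° (1.6); Et at 120° is eclipsed with NH2 at 120° (2.8); SH at 240° is eclipsed with Ph at 240° (3.5). Total 7.9 kcal/mol.
NH2 at 180° is staggered. OCH3 at 0° is gauche with Ph at 300° (0.9); Et at 120° is gauche with NH2 at 180° (0.9); SH at 240° is gauche with NH2 at 180° (0.7); SH at 240° is gauche with Ph at 300° (1.1). Total 3.6 kcal/mol.
NH2 at 240° is eclipsed. OCH3 at 0° is eclipsed with Ph at 0° (3.0); Et at 120° is eclipsed with H at 120° (1.9); SH at 240° is eclipsed with NH2 at 240° (2.2). Total 7.1 kcal/mol.
NH2 at 300° is staggered. OCH3 at 0° is gauche with NH2 at 300° (0.8); OCH3 at 0° is gauche with Ph at 60° (0.9); Et at 120° is gauche with Ph at 60° (1.3); SH at 240° is gauche with NH2 at 300° (0.7). Total 3.7 kcal/mol.
The maximum (7.9 kcal/mol) occurs with NH2 at 120°.

120°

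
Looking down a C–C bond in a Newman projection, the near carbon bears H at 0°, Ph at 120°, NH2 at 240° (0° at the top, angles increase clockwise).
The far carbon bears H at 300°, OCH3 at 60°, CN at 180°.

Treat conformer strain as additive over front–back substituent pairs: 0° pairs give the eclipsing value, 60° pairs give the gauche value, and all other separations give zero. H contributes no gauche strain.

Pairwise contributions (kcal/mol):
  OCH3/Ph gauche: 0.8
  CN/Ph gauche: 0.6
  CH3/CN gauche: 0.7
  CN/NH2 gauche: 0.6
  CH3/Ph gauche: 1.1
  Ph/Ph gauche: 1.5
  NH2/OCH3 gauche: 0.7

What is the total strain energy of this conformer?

2.0 kcal/mol

This conformer (staggered): Ph–OCH3 gauche, Ph–CN gauche, NH2–CN gauche; 0.8 + 0.6 + 0.6 = 2.0 kcal/mol.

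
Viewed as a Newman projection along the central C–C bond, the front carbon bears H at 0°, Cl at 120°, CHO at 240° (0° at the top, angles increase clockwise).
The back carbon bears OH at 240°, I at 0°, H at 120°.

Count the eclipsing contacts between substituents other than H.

1

Non-H eclipsing pairs: CHO(240°)/OH(240°) — 1 interaction.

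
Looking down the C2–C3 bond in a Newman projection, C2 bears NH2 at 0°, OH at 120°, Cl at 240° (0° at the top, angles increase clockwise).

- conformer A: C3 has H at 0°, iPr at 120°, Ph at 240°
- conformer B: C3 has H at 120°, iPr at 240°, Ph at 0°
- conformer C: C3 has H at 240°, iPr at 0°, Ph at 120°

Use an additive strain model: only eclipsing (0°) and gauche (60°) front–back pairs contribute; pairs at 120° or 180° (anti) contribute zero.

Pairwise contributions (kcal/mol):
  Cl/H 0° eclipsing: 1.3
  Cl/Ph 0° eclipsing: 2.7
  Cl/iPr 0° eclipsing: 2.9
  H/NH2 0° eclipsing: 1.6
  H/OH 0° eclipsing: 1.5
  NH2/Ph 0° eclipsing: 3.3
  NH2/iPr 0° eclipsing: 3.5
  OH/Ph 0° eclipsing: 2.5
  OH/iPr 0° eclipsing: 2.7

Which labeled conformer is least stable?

A (eclipsed): NH2(0°)/H(0°) eclipsed 1.6; OH(120°)/iPr(120°) eclipsed 2.7; Cl(240°)/Ph(240°) eclipsed 2.7 → 7.0 kcal/mol.
B (eclipsed): NH2(0°)/Ph(0°) eclipsed 3.3; OH(120°)/H(120°) eclipsed 1.5; Cl(240°)/iPr(240°) eclipsed 2.9 → 7.7 kcal/mol.
C (eclipsed): NH2(0°)/iPr(0°) eclipsed 3.5; OH(120°)/Ph(120°) eclipsed 2.5; Cl(240°)/H(240°) eclipsed 1.3 → 7.3 kcal/mol.
B has the highest total (7.7 kcal/mol).

B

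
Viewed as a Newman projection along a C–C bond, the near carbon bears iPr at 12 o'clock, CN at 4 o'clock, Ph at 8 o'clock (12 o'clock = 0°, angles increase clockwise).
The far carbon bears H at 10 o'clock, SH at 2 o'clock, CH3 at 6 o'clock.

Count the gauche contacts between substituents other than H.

4

Non-H gauche pairs: iPr(0°)/SH(60°); CN(120°)/SH(60°); CN(120°)/CH3(180°); Ph(240°)/CH3(180°) — 4 interactions.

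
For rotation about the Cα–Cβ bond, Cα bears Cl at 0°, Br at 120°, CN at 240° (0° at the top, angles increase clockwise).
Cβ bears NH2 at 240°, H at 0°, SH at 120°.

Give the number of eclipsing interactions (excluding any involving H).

2

Non-H eclipsing pairs: Br(120°)/SH(120°); CN(240°)/NH2(240°) — 2 interactions.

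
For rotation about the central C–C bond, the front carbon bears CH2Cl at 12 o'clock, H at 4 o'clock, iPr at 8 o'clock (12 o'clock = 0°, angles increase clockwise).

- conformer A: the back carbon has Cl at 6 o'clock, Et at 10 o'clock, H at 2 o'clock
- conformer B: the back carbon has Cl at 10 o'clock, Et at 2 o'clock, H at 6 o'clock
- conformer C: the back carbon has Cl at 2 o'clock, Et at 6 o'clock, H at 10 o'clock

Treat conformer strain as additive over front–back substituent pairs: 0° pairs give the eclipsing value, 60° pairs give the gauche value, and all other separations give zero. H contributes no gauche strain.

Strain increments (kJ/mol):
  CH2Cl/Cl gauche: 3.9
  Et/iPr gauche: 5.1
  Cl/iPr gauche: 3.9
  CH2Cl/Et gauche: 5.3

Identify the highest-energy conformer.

A (staggered): CH2Cl–Et gauche, iPr–Cl gauche, iPr–Et gauche; 5.3 + 3.9 + 5.1 = 14.3 kJ/mol.
B (staggered): CH2Cl–Cl gauche, CH2Cl–Et gauche, iPr–Cl gauche; 3.9 + 5.3 + 3.9 = 13.1 kJ/mol.
C (staggered): CH2Cl–Cl gauche, iPr–Et gauche; 3.9 + 5.1 = 9.0 kJ/mol.
A has the highest total (14.3 kJ/mol).

A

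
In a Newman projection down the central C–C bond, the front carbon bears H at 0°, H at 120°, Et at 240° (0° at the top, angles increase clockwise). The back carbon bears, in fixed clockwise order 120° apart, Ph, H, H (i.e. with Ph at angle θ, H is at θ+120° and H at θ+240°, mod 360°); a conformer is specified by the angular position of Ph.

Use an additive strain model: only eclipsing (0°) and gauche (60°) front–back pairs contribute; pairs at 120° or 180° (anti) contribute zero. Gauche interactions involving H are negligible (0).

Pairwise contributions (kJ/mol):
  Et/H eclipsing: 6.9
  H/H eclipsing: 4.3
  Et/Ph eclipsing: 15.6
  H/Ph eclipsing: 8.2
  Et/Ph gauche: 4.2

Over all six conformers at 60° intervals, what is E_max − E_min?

24.2 kJ/mol

Ph at 0° is eclipsed. H at 0° is eclipsed with Ph at 0° (8.2); H at 120° is eclipsed with H at 120° (4.3); Et at 240° is eclipsed with H at 240° (6.9). Total 19.4 kJ/mol.
Ph at 60° (staggered): no non-H gauche contacts → 0.0 kJ/mol.
Ph at 120° is eclipsed. H at 0° is eclipsed with H at 0° (4.3); H at 120° is eclipsed with Ph at 120° (8.2); Et at 240° is eclipsed with H at 240° (6.9). Total 19.4 kJ/mol.
Ph at 180° is staggered. Et at 240° is gauche with Ph at 180° (4.2). Total 4.2 kJ/mol.
Ph at 240° is eclipsed. H at 0° is eclipsed with H at 0° (4.3); H at 120° is eclipsed with H at 120° (4.3); Et at 240° is eclipsed with Ph at 240° (15.6). Total 24.2 kJ/mol.
Ph at 300° is staggered. Et at 240° is gauche with Ph at 300° (4.2). Total 4.2 kJ/mol.
Max at 240° (24.2 kJ/mol), min at 60° (0.0 kJ/mol); barrier = 24.2 kJ/mol.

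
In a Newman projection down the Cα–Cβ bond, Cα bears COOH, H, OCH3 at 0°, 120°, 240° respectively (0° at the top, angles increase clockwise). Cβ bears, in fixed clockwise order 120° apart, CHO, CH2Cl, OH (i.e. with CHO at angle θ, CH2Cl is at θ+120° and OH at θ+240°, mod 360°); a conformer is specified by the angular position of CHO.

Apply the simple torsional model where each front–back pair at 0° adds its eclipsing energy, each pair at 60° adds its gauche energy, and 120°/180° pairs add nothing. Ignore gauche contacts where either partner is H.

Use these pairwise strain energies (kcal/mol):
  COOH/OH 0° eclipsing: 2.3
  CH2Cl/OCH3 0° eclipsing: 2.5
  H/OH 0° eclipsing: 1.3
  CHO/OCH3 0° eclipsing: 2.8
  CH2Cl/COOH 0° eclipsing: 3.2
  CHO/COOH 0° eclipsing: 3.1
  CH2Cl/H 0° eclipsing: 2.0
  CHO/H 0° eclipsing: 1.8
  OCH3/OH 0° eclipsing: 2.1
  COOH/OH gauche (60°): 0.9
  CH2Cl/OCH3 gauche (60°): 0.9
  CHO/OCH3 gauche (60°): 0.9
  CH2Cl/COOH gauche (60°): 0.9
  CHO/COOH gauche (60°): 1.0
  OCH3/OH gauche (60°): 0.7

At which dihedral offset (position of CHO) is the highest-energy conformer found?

240°

CHO at 0° (eclipsed): COOH(0°)/CHO(0°) eclipsed 3.1; H(120°)/CH2Cl(120°) eclipsed 2.0; OCH3(240°)/OH(240°) eclipsed 2.1 → 7.2 kcal/mol.
CHO at 60° (staggered): COOH(0°)/CHO(60°) gauche 1.0; COOH(0°)/OH(300°) gauche 0.9; OCH3(240°)/CH2Cl(180°) gauche 0.9; OCH3(240°)/OH(300°) gauche 0.7 → 3.5 kcal/mol.
CHO at 120° (eclipsed): COOH(0°)/OH(0°) eclipsed 2.3; H(120°)/CHO(120°) eclipsed 1.8; OCH3(240°)/CH2Cl(240°) eclipsed 2.5 → 6.6 kcal/mol.
CHO at 180° (staggered): COOH(0°)/CH2Cl(300°) gauche 0.9; COOH(0°)/OH(60°) gauche 0.9; OCH3(240°)/CHO(180°) gauche 0.9; OCH3(240°)/CH2Cl(300°) gauche 0.9 → 3.6 kcal/mol.
CHO at 240° (eclipsed): COOH(0°)/CH2Cl(0°) eclipsed 3.2; H(120°)/OH(120°) eclipsed 1.3; OCH3(240°)/CHO(240°) eclipsed 2.8 → 7.3 kcal/mol.
CHO at 300° (staggered): COOH(0°)/CHO(300°) gauche 1.0; COOH(0°)/CH2Cl(60°) gauche 0.9; OCH3(240°)/CHO(300°) gauche 0.9; OCH3(240°)/OH(180°) gauche 0.7 → 3.5 kcal/mol.
The maximum (7.3 kcal/mol) occurs with CHO at 240°.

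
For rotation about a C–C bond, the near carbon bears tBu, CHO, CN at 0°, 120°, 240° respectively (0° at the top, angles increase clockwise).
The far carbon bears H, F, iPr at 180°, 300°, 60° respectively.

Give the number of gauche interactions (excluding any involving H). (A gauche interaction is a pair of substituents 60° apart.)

4

Non-H gauche pairs: tBu(0°)/F(300°); tBu(0°)/iPr(60°); CHO(120°)/iPr(60°); CN(240°)/F(300°) — 4 interactions.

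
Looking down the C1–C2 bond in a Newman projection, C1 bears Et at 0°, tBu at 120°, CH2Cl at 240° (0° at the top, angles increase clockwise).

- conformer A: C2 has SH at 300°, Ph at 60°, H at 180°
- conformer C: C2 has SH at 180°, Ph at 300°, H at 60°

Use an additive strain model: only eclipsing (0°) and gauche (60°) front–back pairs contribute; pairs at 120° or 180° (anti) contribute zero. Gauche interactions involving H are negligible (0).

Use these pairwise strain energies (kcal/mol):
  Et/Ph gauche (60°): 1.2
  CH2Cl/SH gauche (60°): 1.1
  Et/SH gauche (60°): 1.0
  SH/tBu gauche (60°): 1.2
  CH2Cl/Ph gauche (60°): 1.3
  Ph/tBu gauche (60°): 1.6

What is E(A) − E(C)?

A (staggered): Et–SH gauche, Et–Ph gauche, tBu–Ph gauche, CH2Cl–SH gauche; 1.0 + 1.2 + 1.6 + 1.1 = 4.9 kcal/mol.
C (staggered): Et–Ph gauche, tBu–SH gauche, CH2Cl–SH gauche, CH2Cl–Ph gauche; 1.2 + 1.2 + 1.1 + 1.3 = 4.8 kcal/mol.
E(A) − E(C) = 4.9 − 4.8 = +0.1 kcal/mol.

+0.1 kcal/mol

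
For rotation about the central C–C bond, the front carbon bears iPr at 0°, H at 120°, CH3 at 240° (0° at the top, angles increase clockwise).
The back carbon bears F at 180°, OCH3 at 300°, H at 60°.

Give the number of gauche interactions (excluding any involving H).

Non-H gauche pairs: iPr(0°)/OCH3(300°); CH3(240°)/F(180°); CH3(240°)/OCH3(300°) — 3 interactions.

3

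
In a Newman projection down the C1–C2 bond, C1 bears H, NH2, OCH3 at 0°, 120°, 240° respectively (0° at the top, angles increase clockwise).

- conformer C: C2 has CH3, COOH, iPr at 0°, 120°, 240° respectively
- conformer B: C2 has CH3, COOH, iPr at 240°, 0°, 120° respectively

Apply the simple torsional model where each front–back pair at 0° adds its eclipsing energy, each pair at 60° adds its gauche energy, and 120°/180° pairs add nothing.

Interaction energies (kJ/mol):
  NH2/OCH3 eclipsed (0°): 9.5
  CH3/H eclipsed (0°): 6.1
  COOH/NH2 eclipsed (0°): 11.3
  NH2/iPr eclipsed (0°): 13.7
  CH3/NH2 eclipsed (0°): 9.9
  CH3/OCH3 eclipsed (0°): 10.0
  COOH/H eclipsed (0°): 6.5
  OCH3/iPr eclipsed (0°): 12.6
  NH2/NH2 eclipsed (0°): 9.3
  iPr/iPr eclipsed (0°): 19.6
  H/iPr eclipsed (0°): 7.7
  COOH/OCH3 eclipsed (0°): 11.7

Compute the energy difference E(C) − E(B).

C (eclipsed): H(0°)/CH3(0°) eclipsed 6.1; NH2(120°)/COOH(120°) eclipsed 11.3; OCH3(240°)/iPr(240°) eclipsed 12.6 → 30.0 kJ/mol.
B (eclipsed): H(0°)/COOH(0°) eclipsed 6.5; NH2(120°)/iPr(120°) eclipsed 13.7; OCH3(240°)/CH3(240°) eclipsed 10.0 → 30.2 kJ/mol.
E(C) − E(B) = 30.0 − 30.2 = -0.2 kJ/mol.

-0.2 kJ/mol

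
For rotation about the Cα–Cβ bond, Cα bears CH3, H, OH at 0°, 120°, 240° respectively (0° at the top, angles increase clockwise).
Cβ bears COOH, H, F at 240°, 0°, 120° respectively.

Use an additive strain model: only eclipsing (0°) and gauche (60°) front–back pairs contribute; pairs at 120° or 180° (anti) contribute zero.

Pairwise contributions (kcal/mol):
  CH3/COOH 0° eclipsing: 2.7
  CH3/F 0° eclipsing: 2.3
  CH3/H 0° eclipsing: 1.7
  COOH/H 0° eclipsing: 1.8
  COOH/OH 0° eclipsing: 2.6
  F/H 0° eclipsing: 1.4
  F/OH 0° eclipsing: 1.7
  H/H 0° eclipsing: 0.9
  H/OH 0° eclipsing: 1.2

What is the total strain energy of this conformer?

5.7 kcal/mol

This conformer is eclipsed. CH3 at 0° is eclipsed with H at 0° (1.7); H at 120° is eclipsed with F at 120° (1.4); OH at 240° is eclipsed with COOH at 240° (2.6). Total 5.7 kcal/mol.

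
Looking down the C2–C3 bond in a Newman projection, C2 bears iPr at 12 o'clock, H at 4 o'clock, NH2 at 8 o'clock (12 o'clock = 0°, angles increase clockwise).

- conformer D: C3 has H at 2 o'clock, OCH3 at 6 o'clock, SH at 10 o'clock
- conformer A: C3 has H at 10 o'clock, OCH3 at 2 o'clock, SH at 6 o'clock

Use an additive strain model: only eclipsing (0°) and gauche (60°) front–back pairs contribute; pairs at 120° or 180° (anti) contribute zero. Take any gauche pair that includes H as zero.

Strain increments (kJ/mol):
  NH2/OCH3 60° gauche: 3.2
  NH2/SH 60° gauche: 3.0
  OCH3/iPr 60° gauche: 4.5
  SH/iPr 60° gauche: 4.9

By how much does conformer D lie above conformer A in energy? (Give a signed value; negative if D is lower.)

D is staggered. iPr at 0° is gauche with SH at 300° (4.9); NH2 at 240° is gauche with OCH3 at 180° (3.2); NH2 at 240° is gauche with SH at 300° (3.0). Total 11.1 kJ/mol.
A is staggered. iPr at 0° is gauche with OCH3 at 60° (4.5); NH2 at 240° is gauche with SH at 180° (3.0). Total 7.5 kJ/mol.
E(D) − E(A) = 11.1 − 7.5 = +3.6 kJ/mol.

+3.6 kJ/mol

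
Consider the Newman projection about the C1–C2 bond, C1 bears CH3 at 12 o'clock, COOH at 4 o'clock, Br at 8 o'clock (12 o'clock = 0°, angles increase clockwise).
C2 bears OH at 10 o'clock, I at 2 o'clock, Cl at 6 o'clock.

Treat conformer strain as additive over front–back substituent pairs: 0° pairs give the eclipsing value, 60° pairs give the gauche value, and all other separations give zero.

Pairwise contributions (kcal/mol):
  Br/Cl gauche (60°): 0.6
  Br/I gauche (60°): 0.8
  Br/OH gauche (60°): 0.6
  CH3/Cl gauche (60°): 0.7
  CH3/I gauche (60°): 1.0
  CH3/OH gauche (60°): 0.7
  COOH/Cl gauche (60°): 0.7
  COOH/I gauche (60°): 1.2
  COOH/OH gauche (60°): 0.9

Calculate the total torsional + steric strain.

4.8 kcal/mol

This conformer (staggered): CH3(0°)/OH(300°) gauche 0.7; CH3(0°)/I(60°) gauche 1.0; COOH(120°)/I(60°) gauche 1.2; COOH(120°)/Cl(180°) gauche 0.7; Br(240°)/OH(300°) gauche 0.6; Br(240°)/Cl(180°) gauche 0.6 → 4.8 kcal/mol.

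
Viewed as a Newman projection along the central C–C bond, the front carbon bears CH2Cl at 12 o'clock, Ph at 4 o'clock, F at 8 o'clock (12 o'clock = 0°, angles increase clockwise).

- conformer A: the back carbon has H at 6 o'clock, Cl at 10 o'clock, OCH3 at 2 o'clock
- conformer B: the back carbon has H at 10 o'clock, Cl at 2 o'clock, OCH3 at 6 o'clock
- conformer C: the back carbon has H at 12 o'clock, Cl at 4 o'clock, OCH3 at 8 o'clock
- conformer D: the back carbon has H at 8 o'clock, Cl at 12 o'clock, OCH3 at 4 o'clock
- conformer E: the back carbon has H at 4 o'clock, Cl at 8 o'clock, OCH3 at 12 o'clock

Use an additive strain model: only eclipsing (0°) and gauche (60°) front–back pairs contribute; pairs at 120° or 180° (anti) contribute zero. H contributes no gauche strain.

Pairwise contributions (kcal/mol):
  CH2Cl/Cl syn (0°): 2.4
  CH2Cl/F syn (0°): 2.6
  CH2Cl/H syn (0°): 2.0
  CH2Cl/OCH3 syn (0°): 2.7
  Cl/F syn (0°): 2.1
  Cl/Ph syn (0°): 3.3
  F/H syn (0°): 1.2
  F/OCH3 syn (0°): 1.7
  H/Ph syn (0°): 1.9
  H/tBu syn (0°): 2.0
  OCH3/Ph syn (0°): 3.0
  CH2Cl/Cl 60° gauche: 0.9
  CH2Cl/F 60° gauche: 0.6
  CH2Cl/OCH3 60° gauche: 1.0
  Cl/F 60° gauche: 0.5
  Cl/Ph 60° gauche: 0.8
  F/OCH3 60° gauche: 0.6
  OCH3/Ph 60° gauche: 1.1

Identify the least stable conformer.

C

A (staggered): CH2Cl–Cl gauche, CH2Cl–OCH3 gauche, Ph–OCH3 gauche, F–Cl gauche; 0.9 + 1.0 + 1.1 + 0.5 = 3.5 kcal/mol.
B (staggered): CH2Cl–Cl gauche, Ph–Cl gauche, Ph–OCH3 gauche, F–OCH3 gauche; 0.9 + 0.8 + 1.1 + 0.6 = 3.4 kcal/mol.
C (eclipsed): CH2Cl–H eclipsed, Ph–Cl eclipsed, F–OCH3 eclipsed; 2.0 + 3.3 + 1.7 = 7.0 kcal/mol.
D (eclipsed): CH2Cl–Cl eclipsed, Ph–OCH3 eclipsed, F–H eclipsed; 2.4 + 3.0 + 1.2 = 6.6 kcal/mol.
E (eclipsed): CH2Cl–OCH3 eclipsed, Ph–H eclipsed, F–Cl eclipsed; 2.7 + 1.9 + 2.1 = 6.7 kcal/mol.
C has the highest total (7.0 kcal/mol).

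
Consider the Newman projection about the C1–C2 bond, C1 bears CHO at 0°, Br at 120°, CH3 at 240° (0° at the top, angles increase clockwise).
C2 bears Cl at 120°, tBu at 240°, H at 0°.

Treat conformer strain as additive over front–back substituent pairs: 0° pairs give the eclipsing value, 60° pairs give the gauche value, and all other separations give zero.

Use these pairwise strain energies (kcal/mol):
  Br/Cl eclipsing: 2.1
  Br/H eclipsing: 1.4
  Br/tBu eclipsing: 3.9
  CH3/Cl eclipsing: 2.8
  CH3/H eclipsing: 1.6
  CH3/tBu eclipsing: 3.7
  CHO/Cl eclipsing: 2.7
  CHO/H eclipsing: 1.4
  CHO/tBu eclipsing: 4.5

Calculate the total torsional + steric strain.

7.2 kcal/mol

This conformer is eclipsed. CHO at 0° is eclipsed with H at 0° (1.4); Br at 120° is eclipsed with Cl at 120° (2.1); CH3 at 240° is eclipsed with tBu at 240° (3.7). Total 7.2 kcal/mol.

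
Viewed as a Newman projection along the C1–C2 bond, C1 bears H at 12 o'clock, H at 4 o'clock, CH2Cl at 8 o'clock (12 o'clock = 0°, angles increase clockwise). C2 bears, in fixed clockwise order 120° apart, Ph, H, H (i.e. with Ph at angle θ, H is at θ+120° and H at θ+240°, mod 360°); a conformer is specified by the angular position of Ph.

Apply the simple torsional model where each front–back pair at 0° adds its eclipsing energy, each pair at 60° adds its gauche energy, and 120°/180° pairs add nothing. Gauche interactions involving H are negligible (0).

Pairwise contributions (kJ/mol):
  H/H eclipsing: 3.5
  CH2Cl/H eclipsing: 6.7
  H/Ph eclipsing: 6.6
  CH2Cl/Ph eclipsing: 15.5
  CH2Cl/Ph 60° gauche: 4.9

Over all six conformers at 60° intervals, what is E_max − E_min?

Ph at 0° (eclipsed): H–Ph eclipsed, H–H eclipsed, CH2Cl–H eclipsed; 6.6 + 3.5 + 6.7 = 16.8 kJ/mol.
Ph at 60° (staggered): no non-H gauche contacts → 0.0 kJ/mol.
Ph at 120° (eclipsed): H–H eclipsed, H–Ph eclipsed, CH2Cl–H eclipsed; 3.5 + 6.6 + 6.7 = 16.8 kJ/mol.
Ph at 180° (staggered): CH2Cl–Ph gauche; 4.9 = 4.9 kJ/mol.
Ph at 240° (eclipsed): H–H eclipsed, H–H eclipsed, CH2Cl–Ph eclipsed; 3.5 + 3.5 + 15.5 = 22.5 kJ/mol.
Ph at 300° (staggered): CH2Cl–Ph gauche; 4.9 = 4.9 kJ/mol.
Max at 240° (22.5 kJ/mol), min at 60° (0.0 kJ/mol); barrier = 22.5 kJ/mol.

22.5 kJ/mol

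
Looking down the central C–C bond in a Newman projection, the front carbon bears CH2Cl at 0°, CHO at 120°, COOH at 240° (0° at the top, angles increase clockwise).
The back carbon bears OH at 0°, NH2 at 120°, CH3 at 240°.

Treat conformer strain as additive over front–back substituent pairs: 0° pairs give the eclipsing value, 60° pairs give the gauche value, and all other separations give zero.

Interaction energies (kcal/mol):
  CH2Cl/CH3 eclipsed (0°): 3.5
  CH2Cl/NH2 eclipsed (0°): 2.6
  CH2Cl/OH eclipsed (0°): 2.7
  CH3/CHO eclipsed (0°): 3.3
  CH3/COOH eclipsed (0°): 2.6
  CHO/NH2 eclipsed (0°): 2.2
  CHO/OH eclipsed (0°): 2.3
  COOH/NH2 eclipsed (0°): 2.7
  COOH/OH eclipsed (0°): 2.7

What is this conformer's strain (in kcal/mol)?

This conformer (eclipsed): CH2Cl–OH eclipsed, CHO–NH2 eclipsed, COOH–CH3 eclipsed; 2.7 + 2.2 + 2.6 = 7.5 kcal/mol.

7.5 kcal/mol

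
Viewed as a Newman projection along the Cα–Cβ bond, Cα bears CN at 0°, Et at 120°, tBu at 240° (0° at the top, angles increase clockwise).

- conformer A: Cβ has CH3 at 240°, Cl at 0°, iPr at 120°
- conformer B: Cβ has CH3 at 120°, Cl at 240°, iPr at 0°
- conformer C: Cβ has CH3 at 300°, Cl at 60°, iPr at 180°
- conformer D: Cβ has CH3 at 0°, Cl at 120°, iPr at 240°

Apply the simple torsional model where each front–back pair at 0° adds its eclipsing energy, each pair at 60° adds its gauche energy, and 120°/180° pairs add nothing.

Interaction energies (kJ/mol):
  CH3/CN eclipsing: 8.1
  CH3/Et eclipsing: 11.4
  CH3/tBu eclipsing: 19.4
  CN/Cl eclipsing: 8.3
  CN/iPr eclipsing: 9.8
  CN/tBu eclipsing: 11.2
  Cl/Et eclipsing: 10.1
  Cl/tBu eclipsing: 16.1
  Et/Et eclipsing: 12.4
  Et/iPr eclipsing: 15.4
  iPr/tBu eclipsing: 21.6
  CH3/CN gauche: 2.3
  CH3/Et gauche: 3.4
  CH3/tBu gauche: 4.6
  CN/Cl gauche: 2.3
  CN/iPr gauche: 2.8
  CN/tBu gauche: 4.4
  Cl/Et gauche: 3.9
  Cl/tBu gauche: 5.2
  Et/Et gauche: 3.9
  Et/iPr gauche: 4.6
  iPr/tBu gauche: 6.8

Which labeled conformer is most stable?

A (eclipsed): CN(0°)/Cl(0°) eclipsed 8.3; Et(120°)/iPr(120°) eclipsed 15.4; tBu(240°)/CH3(240°) eclipsed 19.4 → 43.1 kJ/mol.
B (eclipsed): CN(0°)/iPr(0°) eclipsed 9.8; Et(120°)/CH3(120°) eclipsed 11.4; tBu(240°)/Cl(240°) eclipsed 16.1 → 37.3 kJ/mol.
C (staggered): CN(0°)/CH3(300°) gauche 2.3; CN(0°)/Cl(60°) gauche 2.3; Et(120°)/Cl(60°) gauche 3.9; Et(120°)/iPr(180°) gauche 4.6; tBu(240°)/CH3(300°) gauche 4.6; tBu(240°)/iPr(180°) gauche 6.8 → 24.5 kJ/mol.
D (eclipsed): CN(0°)/CH3(0°) eclipsed 8.1; Et(120°)/Cl(120°) eclipsed 10.1; tBu(240°)/iPr(240°) eclipsed 21.6 → 39.8 kJ/mol.
C has the lowest total (24.5 kJ/mol).

C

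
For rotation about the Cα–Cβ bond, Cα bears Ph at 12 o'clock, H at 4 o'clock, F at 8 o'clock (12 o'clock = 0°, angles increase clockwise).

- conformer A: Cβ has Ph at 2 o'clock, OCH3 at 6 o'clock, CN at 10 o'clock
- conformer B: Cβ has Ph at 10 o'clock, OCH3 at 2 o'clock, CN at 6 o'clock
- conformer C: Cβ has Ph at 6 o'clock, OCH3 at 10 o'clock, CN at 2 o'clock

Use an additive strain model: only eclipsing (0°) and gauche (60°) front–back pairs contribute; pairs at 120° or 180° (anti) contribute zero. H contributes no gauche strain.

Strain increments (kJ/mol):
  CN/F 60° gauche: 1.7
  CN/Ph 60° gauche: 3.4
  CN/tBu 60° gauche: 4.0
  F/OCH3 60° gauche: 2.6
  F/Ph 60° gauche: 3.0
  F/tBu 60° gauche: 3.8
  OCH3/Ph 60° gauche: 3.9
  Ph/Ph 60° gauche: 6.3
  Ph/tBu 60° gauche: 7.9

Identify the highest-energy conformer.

A is staggered. Ph at 0° is gauche with Ph at 60° (6.3); Ph at 0° is gauche with CN at 300° (3.4); F at 240° is gauche with OCH3 at 180° (2.6); F at 240° is gauche with CN at 300° (1.7). Total 14.0 kJ/mol.
B is staggered. Ph at 0° is gauche with Ph at 300° (6.3); Ph at 0° is gauche with OCH3 at 60° (3.9); F at 240° is gauche with Ph at 300° (3.0); F at 240° is gauche with CN at 180° (1.7). Total 14.9 kJ/mol.
C is staggered. Ph at 0° is gauche with OCH3 at 300° (3.9); Ph at 0° is gauche with CN at 60° (3.4); F at 240° is gauche with Ph at 180° (3.0); F at 240° is gauche with OCH3 at 300° (2.6). Total 12.9 kJ/mol.
B has the highest total (14.9 kJ/mol).

B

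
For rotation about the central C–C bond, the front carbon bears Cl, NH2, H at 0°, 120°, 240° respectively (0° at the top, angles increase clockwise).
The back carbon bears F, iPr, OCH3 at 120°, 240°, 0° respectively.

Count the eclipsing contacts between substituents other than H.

Non-H eclipsing pairs: Cl(0°)/OCH3(0°); NH2(120°)/F(120°) — 2 interactions.

2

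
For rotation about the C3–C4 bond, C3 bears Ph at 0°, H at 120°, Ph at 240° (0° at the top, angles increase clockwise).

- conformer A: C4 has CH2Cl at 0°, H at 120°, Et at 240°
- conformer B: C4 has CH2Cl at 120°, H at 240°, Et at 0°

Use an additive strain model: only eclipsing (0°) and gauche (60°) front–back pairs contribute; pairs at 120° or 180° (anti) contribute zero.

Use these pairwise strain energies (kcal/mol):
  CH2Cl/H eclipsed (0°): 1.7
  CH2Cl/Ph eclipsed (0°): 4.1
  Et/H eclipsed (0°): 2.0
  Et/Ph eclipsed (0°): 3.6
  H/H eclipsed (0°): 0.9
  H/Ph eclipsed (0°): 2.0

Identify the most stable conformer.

A (eclipsed): Ph–CH2Cl eclipsed, H–H eclipsed, Ph–Et eclipsed; 4.1 + 0.9 + 3.6 = 8.6 kcal/mol.
B (eclipsed): Ph–Et eclipsed, H–CH2Cl eclipsed, Ph–H eclipsed; 3.6 + 1.7 + 2.0 = 7.3 kcal/mol.
B has the lowest total (7.3 kcal/mol).

B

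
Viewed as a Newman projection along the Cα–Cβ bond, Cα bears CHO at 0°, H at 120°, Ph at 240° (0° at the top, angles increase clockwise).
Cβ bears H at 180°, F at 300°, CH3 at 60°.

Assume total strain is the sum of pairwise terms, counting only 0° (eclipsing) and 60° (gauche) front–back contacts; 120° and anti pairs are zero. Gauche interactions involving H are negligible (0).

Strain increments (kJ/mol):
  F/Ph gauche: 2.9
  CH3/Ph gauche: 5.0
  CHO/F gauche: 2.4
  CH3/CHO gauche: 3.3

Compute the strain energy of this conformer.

This conformer (staggered): CHO(0°)/F(300°) gauche 2.4; CHO(0°)/CH3(60°) gauche 3.3; Ph(240°)/F(300°) gauche 2.9 → 8.6 kJ/mol.

8.6 kJ/mol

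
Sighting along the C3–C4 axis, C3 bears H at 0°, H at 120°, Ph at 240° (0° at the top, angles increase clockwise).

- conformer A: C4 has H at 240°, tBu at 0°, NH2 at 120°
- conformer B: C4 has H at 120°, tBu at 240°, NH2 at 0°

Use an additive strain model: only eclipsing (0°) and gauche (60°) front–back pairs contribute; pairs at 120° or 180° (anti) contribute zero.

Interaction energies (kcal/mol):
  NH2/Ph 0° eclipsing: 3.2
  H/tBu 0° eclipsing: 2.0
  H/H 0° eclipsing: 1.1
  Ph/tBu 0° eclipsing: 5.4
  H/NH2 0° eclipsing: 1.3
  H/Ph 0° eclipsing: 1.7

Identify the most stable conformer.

A

A (eclipsed): H(0°)/tBu(0°) eclipsed 2.0; H(120°)/NH2(120°) eclipsed 1.3; Ph(240°)/H(240°) eclipsed 1.7 → 5.0 kcal/mol.
B (eclipsed): H(0°)/NH2(0°) eclipsed 1.3; H(120°)/H(120°) eclipsed 1.1; Ph(240°)/tBu(240°) eclipsed 5.4 → 7.8 kcal/mol.
A has the lowest total (5.0 kcal/mol).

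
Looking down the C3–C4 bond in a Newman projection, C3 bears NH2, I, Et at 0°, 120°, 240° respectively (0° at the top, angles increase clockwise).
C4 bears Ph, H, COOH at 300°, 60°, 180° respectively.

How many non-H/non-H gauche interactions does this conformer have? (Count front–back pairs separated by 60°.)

Non-H gauche pairs: NH2(0°)/Ph(300°); I(120°)/COOH(180°); Et(240°)/Ph(300°); Et(240°)/COOH(180°) — 4 interactions.

4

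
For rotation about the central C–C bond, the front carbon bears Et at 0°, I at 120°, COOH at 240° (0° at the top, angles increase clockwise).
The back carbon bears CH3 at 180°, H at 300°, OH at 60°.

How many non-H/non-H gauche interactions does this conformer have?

Non-H gauche pairs: Et(0°)/OH(60°); I(120°)/CH3(180°); I(120°)/OH(60°); COOH(240°)/CH3(180°) — 4 interactions.

4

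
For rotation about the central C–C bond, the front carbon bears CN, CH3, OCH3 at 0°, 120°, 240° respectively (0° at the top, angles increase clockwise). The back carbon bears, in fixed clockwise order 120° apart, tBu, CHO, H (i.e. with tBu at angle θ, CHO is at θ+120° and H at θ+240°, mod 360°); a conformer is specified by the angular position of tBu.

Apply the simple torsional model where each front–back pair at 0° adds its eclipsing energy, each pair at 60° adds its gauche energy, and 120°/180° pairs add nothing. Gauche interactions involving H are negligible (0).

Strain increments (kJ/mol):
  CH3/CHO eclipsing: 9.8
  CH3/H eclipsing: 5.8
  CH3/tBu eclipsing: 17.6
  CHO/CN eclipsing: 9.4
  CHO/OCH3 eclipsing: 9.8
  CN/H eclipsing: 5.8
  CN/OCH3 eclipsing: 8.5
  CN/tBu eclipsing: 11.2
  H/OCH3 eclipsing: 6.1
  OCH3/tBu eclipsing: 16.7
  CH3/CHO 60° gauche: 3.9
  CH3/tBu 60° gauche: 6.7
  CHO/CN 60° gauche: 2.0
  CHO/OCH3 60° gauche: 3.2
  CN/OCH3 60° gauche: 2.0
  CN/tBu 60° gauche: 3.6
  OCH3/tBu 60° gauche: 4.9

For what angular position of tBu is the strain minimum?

tBu at 0° (eclipsed): CN(0°)/tBu(0°) eclipsed 11.2; CH3(120°)/CHO(120°) eclipsed 9.8; OCH3(240°)/H(240°) eclipsed 6.1 → 27.1 kJ/mol.
tBu at 60° (staggered): CN(0°)/tBu(60°) gauche 3.6; CH3(120°)/tBu(60°) gauche 6.7; CH3(120°)/CHO(180°) gauche 3.9; OCH3(240°)/CHO(180°) gauche 3.2 → 17.4 kJ/mol.
tBu at 120° (eclipsed): CN(0°)/H(0°) eclipsed 5.8; CH3(120°)/tBu(120°) eclipsed 17.6; OCH3(240°)/CHO(240°) eclipsed 9.8 → 33.2 kJ/mol.
tBu at 180° (staggered): CN(0°)/CHO(300°) gauche 2.0; CH3(120°)/tBu(180°) gauche 6.7; OCH3(240°)/tBu(180°) gauche 4.9; OCH3(240°)/CHO(300°) gauche 3.2 → 16.8 kJ/mol.
tBu at 240° (eclipsed): CN(0°)/CHO(0°) eclipsed 9.4; CH3(120°)/H(120°) eclipsed 5.8; OCH3(240°)/tBu(240°) eclipsed 16.7 → 31.9 kJ/mol.
tBu at 300° (staggered): CN(0°)/tBu(300°) gauche 3.6; CN(0°)/CHO(60°) gauche 2.0; CH3(120°)/CHO(60°) gauche 3.9; OCH3(240°)/tBu(300°) gauche 4.9 → 14.4 kJ/mol.
The minimum (14.4 kJ/mol) occurs with tBu at 300°.

300°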